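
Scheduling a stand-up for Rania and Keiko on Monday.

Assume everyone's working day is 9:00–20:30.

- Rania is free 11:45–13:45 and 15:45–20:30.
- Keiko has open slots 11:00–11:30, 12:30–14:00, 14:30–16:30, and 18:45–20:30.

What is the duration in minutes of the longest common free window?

105 minutes

Rania ∩ Keiko: 12:30–13:45, 15:45–16:30, 18:45–20:30.
Common window lengths: 75, 45, 105 min; longest is 105.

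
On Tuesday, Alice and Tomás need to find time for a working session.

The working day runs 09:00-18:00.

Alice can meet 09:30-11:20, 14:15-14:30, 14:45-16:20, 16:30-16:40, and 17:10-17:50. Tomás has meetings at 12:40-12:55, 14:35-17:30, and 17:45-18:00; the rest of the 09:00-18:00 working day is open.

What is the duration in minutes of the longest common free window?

110 minutes

Tomás free within 09:00–18:00: 09:00–12:40, 12:55–14:35, 17:30–17:45.
Alice ∩ Tomás: 09:30–11:20, 14:15–14:30, 17:30–17:45.
Common window lengths: 110, 15, 15 min; longest is 110.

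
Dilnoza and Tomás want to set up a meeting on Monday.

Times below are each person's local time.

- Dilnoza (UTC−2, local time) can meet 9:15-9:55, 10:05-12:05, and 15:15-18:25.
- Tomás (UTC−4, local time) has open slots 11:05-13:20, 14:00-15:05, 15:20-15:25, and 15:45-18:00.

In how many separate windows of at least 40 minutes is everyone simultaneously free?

2

Dilnoza → UTC: 11:15–11:55, 12:05–14:05, 17:15–20:25.
Tomás → UTC: 15:05–17:20, 18:00–19:05, 19:20–19:25, 19:45–22:00.
Dilnoza ∩ Tomás: 17:15–17:20, 18:00–19:05, 19:20–19:25, 19:45–20:25.
Windows ≥ 40 min: 18:00–19:05, 19:45–20:25.
That's 2 windows.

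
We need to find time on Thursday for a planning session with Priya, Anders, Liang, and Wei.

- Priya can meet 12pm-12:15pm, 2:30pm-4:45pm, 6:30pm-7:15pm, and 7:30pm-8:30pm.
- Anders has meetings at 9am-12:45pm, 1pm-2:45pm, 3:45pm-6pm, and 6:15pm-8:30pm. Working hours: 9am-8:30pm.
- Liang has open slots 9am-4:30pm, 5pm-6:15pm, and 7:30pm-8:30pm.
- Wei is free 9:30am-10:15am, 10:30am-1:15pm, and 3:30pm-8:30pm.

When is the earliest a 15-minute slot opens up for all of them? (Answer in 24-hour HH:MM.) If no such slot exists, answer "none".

15:30

Anders free within 09:00–20:30: 12:45–13:00, 14:45–15:45, 18:00–18:15.
Priya ∩ Anders: 14:45–15:45.
Priya ∩ Anders ∩ Liang: 14:45–15:45.
Priya ∩ Anders ∩ Liang ∩ Wei: 15:30–15:45.
Windows ≥ 15 min: 15:30–15:45.
Earliest such window starts at 15:30.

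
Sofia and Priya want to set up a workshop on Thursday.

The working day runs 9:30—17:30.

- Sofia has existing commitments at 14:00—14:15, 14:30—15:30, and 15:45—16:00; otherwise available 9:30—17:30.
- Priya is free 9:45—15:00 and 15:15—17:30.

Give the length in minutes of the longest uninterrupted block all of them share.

Sofia free within 09:30–17:30: 09:30–14:00, 14:15–14:30, 15:30–15:45, 16:00–17:30.
Sofia ∩ Priya: 09:45–14:00, 14:15–14:30, 15:30–15:45, 16:00–17:30.
Common window lengths: 255, 15, 15, 90 min; longest is 255.

255 minutes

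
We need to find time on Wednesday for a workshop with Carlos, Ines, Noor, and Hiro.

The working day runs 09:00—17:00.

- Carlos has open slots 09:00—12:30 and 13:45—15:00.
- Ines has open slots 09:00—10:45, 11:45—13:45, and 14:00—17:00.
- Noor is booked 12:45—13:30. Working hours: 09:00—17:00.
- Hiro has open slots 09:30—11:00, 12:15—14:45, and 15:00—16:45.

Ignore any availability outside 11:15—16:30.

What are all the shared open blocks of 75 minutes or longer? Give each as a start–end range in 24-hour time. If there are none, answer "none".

none

Noor free within 09:00–17:00: 09:00–12:45, 13:30–17:00.
Carlos ∩ Ines: 09:00–10:45, 11:45–12:30, 14:00–15:00.
Carlos ∩ Ines ∩ Noor: 09:00–10:45, 11:45–12:30, 14:00–15:00.
Carlos ∩ Ines ∩ Noor ∩ Hiro: 09:30–10:45, 12:15–12:30, 14:00–14:45.
Restricted to 11:15–16:30: 12:15–12:30, 14:00–14:45.
Windows ≥ 75 min: (none).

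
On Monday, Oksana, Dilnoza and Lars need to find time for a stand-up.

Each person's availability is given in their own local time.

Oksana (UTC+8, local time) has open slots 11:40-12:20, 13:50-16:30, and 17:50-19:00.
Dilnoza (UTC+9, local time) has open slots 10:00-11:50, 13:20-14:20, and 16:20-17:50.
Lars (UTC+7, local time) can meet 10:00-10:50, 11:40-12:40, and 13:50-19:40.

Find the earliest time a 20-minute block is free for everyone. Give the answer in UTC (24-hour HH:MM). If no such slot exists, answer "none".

07:20

Oksana → UTC: 03:40–04:20, 05:50–08:30, 09:50–11:00.
Dilnoza → UTC: 01:00–02:50, 04:20–05:20, 07:20–08:50.
Lars → UTC: 03:00–03:50, 04:40–05:40, 06:50–12:40.
Oksana ∩ Dilnoza: 07:20–08:30.
Oksana ∩ Dilnoza ∩ Lars: 07:20–08:30.
Windows ≥ 20 min: 07:20–08:30.
Earliest such window starts at 07:20.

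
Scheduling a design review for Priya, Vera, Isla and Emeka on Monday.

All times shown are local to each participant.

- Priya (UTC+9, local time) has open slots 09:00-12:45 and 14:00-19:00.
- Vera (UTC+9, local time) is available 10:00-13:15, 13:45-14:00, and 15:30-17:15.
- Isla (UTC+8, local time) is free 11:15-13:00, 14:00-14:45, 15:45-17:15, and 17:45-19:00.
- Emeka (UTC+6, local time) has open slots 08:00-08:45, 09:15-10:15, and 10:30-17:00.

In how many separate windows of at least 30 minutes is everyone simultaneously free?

Priya → UTC: 00:00–03:45, 05:00–10:00.
Vera → UTC: 01:00–04:15, 04:45–05:00, 06:30–08:15.
Isla → UTC: 03:15–05:00, 06:00–06:45, 07:45–09:15, 09:45–11:00.
Emeka → UTC: 02:00–02:45, 03:15–04:15, 04:30–11:00.
Priya ∩ Vera: 01:00–03:45, 06:30–08:15.
Priya ∩ Vera ∩ Isla: 03:15–03:45, 06:30–06:45, 07:45–08:15.
Priya ∩ Vera ∩ Isla ∩ Emeka: 03:15–03:45, 06:30–06:45, 07:45–08:15.
Windows ≥ 30 min: 03:15–03:45, 07:45–08:15.
That's 2 windows.

2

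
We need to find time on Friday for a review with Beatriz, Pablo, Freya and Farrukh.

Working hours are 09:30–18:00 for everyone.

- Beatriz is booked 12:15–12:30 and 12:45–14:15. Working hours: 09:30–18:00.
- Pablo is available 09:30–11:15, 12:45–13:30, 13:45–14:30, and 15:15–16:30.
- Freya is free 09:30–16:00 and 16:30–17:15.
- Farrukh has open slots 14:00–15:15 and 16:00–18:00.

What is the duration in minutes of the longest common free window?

Beatriz free within 09:30–18:00: 09:30–12:15, 12:30–12:45, 14:15–18:00.
Beatriz ∩ Pablo: 09:30–11:15, 14:15–14:30, 15:15–16:30.
Beatriz ∩ Pablo ∩ Freya: 09:30–11:15, 14:15–14:30, 15:15–16:00.
Beatriz ∩ Pablo ∩ Freya ∩ Farrukh: 14:15–14:30.
Single common window of 15 minutes.

15 minutes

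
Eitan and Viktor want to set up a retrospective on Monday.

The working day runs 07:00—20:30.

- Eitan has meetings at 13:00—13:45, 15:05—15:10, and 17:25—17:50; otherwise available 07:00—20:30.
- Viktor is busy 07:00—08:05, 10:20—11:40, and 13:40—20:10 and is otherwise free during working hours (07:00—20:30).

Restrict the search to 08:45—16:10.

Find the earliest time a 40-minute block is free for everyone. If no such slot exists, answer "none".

08:45

Eitan free within 07:00–20:30: 07:00–13:00, 13:45–15:05, 15:10–17:25, 17:50–20:30.
Viktor free within 07:00–20:30: 08:05–10:20, 11:40–13:40, 20:10–20:30.
Eitan ∩ Viktor: 08:05–10:20, 11:40–13:00, 20:10–20:30.
Restricted to 08:45–16:10: 08:45–10:20, 11:40–13:00.
Windows ≥ 40 min: 08:45–10:20, 11:40–13:00.
Earliest such window starts at 08:45.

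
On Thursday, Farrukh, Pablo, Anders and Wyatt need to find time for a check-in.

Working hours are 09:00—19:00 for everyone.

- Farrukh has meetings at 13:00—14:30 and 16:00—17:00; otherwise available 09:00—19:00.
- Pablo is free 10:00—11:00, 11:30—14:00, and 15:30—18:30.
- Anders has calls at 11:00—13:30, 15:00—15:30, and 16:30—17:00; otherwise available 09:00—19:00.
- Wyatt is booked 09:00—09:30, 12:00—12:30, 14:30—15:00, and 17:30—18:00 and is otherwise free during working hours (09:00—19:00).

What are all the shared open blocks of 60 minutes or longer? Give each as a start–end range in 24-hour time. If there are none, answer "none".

10:00–11:00

Farrukh free within 09:00–19:00: 09:00–13:00, 14:30–16:00, 17:00–19:00.
Anders free within 09:00–19:00: 09:00–11:00, 13:30–15:00, 15:30–16:30, 17:00–19:00.
Wyatt free within 09:00–19:00: 09:30–12:00, 12:30–14:30, 15:00–17:30, 18:00–19:00.
Farrukh ∩ Pablo: 10:00–11:00, 11:30–13:00, 15:30–16:00, 17:00–18:30.
Farrukh ∩ Pablo ∩ Anders: 10:00–11:00, 15:30–16:00, 17:00–18:30.
Farrukh ∩ Pablo ∩ Anders ∩ Wyatt: 10:00–11:00, 15:30–16:00, 17:00–17:30, 18:00–18:30.
Windows ≥ 60 min: 10:00–11:00.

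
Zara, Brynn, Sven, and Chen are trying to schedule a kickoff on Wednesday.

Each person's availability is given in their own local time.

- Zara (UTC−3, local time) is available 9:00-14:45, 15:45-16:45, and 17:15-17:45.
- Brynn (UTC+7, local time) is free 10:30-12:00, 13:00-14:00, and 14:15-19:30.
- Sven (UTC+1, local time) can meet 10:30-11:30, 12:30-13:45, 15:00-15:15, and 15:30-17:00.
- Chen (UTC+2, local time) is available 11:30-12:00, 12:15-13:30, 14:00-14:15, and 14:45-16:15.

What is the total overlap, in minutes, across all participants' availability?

15 minutes

Zara → UTC: 12:00–17:45, 18:45–19:45, 20:15–20:45.
Brynn → UTC: 03:30–05:00, 06:00–07:00, 07:15–12:30.
Sven → UTC: 09:30–10:30, 11:30–12:45, 14:00–14:15, 14:30–16:00.
Chen → UTC: 09:30–10:00, 10:15–11:30, 12:00–12:15, 12:45–14:15.
Zara ∩ Brynn: 12:00–12:30.
Zara ∩ Brynn ∩ Sven: 12:00–12:30.
Zara ∩ Brynn ∩ Sven ∩ Chen: 12:00–12:15.
Total common minutes: 15.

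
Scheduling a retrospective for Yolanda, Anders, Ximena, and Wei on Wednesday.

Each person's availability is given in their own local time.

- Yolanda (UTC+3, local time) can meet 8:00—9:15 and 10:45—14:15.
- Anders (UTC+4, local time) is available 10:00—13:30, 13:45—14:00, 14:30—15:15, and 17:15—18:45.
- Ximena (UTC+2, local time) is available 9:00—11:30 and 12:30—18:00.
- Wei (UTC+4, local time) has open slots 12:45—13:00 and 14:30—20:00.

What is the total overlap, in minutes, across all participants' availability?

60 minutes

Yolanda → UTC: 05:00–06:15, 07:45–11:15.
Anders → UTC: 06:00–09:30, 09:45–10:00, 10:30–11:15, 13:15–14:45.
Ximena → UTC: 07:00–09:30, 10:30–16:00.
Wei → UTC: 08:45–09:00, 10:30–16:00.
Yolanda ∩ Anders: 06:00–06:15, 07:45–09:30, 09:45–10:00, 10:30–11:15.
Yolanda ∩ Anders ∩ Ximena: 07:45–09:30, 10:30–11:15.
Yolanda ∩ Anders ∩ Ximena ∩ Wei: 08:45–09:00, 10:30–11:15.
Total common minutes: 15 + 45 = 60.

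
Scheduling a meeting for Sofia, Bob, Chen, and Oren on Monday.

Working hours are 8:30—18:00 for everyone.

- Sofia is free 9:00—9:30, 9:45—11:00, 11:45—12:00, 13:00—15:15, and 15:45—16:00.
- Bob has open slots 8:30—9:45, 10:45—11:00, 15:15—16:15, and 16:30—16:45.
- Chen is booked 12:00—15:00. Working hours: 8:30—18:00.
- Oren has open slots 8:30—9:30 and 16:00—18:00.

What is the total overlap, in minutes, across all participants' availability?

Chen free within 08:30–18:00: 08:30–12:00, 15:00–18:00.
Sofia ∩ Bob: 09:00–09:30, 10:45–11:00, 15:45–16:00.
Sofia ∩ Bob ∩ Chen: 09:00–09:30, 10:45–11:00, 15:45–16:00.
Sofia ∩ Bob ∩ Chen ∩ Oren: 09:00–09:30.
Total common minutes: 30.

30 minutes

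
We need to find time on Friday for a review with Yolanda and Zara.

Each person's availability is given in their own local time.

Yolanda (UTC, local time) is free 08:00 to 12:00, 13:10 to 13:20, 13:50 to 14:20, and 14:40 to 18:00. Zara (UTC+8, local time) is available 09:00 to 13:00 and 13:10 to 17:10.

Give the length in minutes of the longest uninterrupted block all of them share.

Yolanda → UTC: 08:00–12:00, 13:10–13:20, 13:50–14:20, 14:40–18:00.
Zara → UTC: 01:00–05:00, 05:10–09:10.
Yolanda ∩ Zara: 08:00–09:10.
Single common window of 70 minutes.

70 minutes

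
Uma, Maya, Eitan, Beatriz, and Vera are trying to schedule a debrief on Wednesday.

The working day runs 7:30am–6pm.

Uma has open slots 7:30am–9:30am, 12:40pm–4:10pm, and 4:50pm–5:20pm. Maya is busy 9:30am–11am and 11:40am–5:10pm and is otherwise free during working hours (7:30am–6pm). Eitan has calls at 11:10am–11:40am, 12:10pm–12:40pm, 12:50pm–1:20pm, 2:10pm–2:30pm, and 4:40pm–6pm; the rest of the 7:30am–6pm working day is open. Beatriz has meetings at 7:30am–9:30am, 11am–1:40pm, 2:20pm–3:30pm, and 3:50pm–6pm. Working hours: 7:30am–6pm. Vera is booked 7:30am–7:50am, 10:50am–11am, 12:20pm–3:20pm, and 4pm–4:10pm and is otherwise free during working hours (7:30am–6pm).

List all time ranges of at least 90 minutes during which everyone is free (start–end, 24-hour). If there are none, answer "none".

Maya free within 07:30–18:00: 07:30–09:30, 11:00–11:40, 17:10–18:00.
Eitan free within 07:30–18:00: 07:30–11:10, 11:40–12:10, 12:40–12:50, 13:20–14:10, 14:30–16:40.
Beatriz free within 07:30–18:00: 09:30–11:00, 13:40–14:20, 15:30–15:50.
Vera free within 07:30–18:00: 07:50–10:50, 11:00–12:20, 15:20–16:00, 16:10–18:00.
Uma ∩ Maya: 07:30–09:30, 17:10–17:20.
Uma ∩ Maya ∩ Eitan: 07:30–09:30.
Uma ∩ Maya ∩ Eitan ∩ Beatriz: (none).
Uma ∩ Maya ∩ Eitan ∩ Beatriz ∩ Vera: (none).
Windows ≥ 90 min: (none).

none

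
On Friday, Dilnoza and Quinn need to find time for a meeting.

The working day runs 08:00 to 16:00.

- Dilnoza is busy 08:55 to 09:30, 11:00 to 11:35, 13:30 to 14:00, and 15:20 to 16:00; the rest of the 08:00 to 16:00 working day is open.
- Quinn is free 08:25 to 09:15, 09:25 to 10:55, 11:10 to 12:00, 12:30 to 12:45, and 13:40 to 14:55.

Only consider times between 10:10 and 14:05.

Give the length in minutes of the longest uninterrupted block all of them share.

45 minutes

Dilnoza free within 08:00–16:00: 08:00–08:55, 09:30–11:00, 11:35–13:30, 14:00–15:20.
Dilnoza ∩ Quinn: 08:25–08:55, 09:30–10:55, 11:35–12:00, 12:30–12:45, 14:00–14:55.
Restricted to 10:10–14:05: 10:10–10:55, 11:35–12:00, 12:30–12:45, 14:00–14:05.
Common window lengths: 45, 25, 15, 5 min; longest is 45.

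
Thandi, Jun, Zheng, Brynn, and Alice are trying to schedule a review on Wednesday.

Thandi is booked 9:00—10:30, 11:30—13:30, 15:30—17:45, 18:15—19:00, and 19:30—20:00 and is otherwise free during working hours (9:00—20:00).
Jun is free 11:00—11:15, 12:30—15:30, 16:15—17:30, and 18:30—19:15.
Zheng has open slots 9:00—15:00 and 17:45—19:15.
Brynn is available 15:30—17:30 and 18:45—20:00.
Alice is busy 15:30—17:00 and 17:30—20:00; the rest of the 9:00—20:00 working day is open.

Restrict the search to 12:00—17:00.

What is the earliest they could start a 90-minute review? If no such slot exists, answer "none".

none

Thandi free within 09:00–20:00: 10:30–11:30, 13:30–15:30, 17:45–18:15, 19:00–19:30.
Alice free within 09:00–20:00: 09:00–15:30, 17:00–17:30.
Thandi ∩ Jun: 11:00–11:15, 13:30–15:30, 19:00–19:15.
Thandi ∩ Jun ∩ Zheng: 11:00–11:15, 13:30–15:00, 19:00–19:15.
Thandi ∩ Jun ∩ Zheng ∩ Brynn: 19:00–19:15.
Thandi ∩ Jun ∩ Zheng ∩ Brynn ∩ Alice: (none).
Restricted to 12:00–17:00: (none).
Windows ≥ 90 min: (none).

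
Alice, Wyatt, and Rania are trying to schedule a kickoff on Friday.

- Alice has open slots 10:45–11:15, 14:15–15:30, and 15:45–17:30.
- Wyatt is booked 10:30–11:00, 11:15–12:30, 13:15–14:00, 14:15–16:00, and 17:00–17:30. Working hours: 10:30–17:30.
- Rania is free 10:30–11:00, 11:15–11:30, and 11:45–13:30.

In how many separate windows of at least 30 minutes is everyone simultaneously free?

0

Wyatt free within 10:30–17:30: 11:00–11:15, 12:30–13:15, 14:00–14:15, 16:00–17:00.
Alice ∩ Wyatt: 11:00–11:15, 16:00–17:00.
Alice ∩ Wyatt ∩ Rania: (none).
Windows ≥ 30 min: (none).
That's 0 windows.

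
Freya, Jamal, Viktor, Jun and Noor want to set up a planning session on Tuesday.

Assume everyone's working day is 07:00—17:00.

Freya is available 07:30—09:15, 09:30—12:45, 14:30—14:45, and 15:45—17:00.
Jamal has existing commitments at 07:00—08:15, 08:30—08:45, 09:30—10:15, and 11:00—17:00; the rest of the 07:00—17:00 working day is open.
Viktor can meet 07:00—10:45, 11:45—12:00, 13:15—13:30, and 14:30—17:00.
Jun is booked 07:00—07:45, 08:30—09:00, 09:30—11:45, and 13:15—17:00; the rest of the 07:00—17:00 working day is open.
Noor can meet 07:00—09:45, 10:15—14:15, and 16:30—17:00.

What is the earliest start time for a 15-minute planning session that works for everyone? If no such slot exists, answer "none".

Jamal free within 07:00–17:00: 08:15–08:30, 08:45–09:30, 10:15–11:00.
Jun free within 07:00–17:00: 07:45–08:30, 09:00–09:30, 11:45–13:15.
Freya ∩ Jamal: 08:15–08:30, 08:45–09:15, 10:15–11:00.
Freya ∩ Jamal ∩ Viktor: 08:15–08:30, 08:45–09:15, 10:15–10:45.
Freya ∩ Jamal ∩ Viktor ∩ Jun: 08:15–08:30, 09:00–09:15.
Freya ∩ Jamal ∩ Viktor ∩ Jun ∩ Noor: 08:15–08:30, 09:00–09:15.
Windows ≥ 15 min: 08:15–08:30, 09:00–09:15.
Earliest such window starts at 08:15.

08:15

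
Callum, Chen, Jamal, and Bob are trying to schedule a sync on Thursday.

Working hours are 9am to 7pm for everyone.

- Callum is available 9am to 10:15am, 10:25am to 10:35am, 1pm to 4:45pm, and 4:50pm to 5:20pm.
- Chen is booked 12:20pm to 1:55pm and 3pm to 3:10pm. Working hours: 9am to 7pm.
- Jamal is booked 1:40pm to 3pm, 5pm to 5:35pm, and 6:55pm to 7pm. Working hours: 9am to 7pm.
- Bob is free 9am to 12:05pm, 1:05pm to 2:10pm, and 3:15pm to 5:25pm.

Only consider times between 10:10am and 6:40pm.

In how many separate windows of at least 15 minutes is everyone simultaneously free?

Chen free within 09:00–19:00: 09:00–12:20, 13:55–15:00, 15:10–19:00.
Jamal free within 09:00–19:00: 09:00–13:40, 15:00–17:00, 17:35–18:55.
Callum ∩ Chen: 09:00–10:15, 10:25–10:35, 13:55–15:00, 15:10–16:45, 16:50–17:20.
Callum ∩ Chen ∩ Jamal: 09:00–10:15, 10:25–10:35, 15:10–16:45, 16:50–17:00.
Callum ∩ Chen ∩ Jamal ∩ Bob: 09:00–10:15, 10:25–10:35, 15:15–16:45, 16:50–17:00.
Restricted to 10:10–18:40: 10:10–10:15, 10:25–10:35, 15:15–16:45, 16:50–17:00.
Windows ≥ 15 min: 15:15–16:45.
That's 1 window.

1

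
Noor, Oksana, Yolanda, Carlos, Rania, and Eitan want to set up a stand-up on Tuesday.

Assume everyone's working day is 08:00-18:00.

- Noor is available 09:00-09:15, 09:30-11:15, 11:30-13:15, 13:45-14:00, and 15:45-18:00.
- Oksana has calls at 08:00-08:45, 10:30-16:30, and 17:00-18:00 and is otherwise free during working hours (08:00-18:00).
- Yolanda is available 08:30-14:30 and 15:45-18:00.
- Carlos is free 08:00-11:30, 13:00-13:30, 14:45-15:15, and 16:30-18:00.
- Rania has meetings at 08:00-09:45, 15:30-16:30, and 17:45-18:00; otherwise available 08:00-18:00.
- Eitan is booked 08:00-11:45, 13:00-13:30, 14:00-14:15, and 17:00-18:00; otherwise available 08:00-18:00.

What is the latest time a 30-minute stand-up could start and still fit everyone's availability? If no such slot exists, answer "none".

16:30

Oksana free within 08:00–18:00: 08:45–10:30, 16:30–17:00.
Rania free within 08:00–18:00: 09:45–15:30, 16:30–17:45.
Eitan free within 08:00–18:00: 11:45–13:00, 13:30–14:00, 14:15–17:00.
Noor ∩ Oksana: 09:00–09:15, 09:30–10:30, 16:30–17:00.
Noor ∩ Oksana ∩ Yolanda: 09:00–09:15, 09:30–10:30, 16:30–17:00.
Noor ∩ Oksana ∩ Yolanda ∩ Carlos: 09:00–09:15, 09:30–10:30, 16:30–17:00.
Noor ∩ Oksana ∩ Yolanda ∩ Carlos ∩ Rania: 09:45–10:30, 16:30–17:00.
Noor ∩ Oksana ∩ Yolanda ∩ Carlos ∩ Rania ∩ Eitan: 16:30–17:00.
Windows ≥ 30 min: 16:30–17:00.
Latest start in the last window 16:30–17:00 is 17:00 − 30 min = 16:30.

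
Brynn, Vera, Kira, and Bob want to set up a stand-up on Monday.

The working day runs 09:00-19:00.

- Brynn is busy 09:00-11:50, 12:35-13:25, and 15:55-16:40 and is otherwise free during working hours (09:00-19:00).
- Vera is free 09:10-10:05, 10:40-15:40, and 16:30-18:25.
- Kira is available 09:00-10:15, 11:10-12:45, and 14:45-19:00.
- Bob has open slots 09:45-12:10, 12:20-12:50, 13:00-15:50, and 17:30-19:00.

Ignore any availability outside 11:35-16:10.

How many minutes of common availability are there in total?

90 minutes

Brynn free within 09:00–19:00: 11:50–12:35, 13:25–15:55, 16:40–19:00.
Brynn ∩ Vera: 11:50–12:35, 13:25–15:40, 16:40–18:25.
Brynn ∩ Vera ∩ Kira: 11:50–12:35, 14:45–15:40, 16:40–18:25.
Brynn ∩ Vera ∩ Kira ∩ Bob: 11:50–12:10, 12:20–12:35, 14:45–15:40, 17:30–18:25.
Restricted to 11:35–16:10: 11:50–12:10, 12:20–12:35, 14:45–15:40.
Total common minutes: 20 + 15 + 55 = 90.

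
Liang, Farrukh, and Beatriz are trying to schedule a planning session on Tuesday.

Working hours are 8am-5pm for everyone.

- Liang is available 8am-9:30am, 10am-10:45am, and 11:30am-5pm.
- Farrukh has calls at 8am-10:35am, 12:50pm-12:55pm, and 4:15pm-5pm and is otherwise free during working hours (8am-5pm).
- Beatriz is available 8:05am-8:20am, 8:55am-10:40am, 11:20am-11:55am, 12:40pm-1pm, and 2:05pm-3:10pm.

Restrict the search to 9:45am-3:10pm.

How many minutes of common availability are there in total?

110 minutes

Farrukh free within 08:00–17:00: 10:35–12:50, 12:55–16:15.
Liang ∩ Farrukh: 10:35–10:45, 11:30–12:50, 12:55–16:15.
Liang ∩ Farrukh ∩ Beatriz: 10:35–10:40, 11:30–11:55, 12:40–12:50, 12:55–13:00, 14:05–15:10.
Restricted to 09:45–15:10: 10:35–10:40, 11:30–11:55, 12:40–12:50, 12:55–13:00, 14:05–15:10.
Total common minutes: 5 + 25 + 10 + 5 + 65 = 110.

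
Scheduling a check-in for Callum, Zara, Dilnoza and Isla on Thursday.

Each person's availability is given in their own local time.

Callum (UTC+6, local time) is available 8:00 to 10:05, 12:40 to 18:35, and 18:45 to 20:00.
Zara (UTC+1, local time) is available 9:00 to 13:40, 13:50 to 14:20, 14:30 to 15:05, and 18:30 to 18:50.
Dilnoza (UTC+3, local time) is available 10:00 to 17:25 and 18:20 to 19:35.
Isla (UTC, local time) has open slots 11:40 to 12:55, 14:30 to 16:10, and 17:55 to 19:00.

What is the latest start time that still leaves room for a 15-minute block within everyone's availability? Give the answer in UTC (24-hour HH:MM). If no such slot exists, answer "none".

Callum → UTC: 02:00–04:05, 06:40–12:35, 12:45–14:00.
Zara → UTC: 08:00–12:40, 12:50–13:20, 13:30–14:05, 17:30–17:50.
Dilnoza → UTC: 07:00–14:25, 15:20–16:35.
Isla → UTC: 11:40–12:55, 14:30–16:10, 17:55–19:00.
Callum ∩ Zara: 08:00–12:35, 12:50–13:20, 13:30–14:00.
Callum ∩ Zara ∩ Dilnoza: 08:00–12:35, 12:50–13:20, 13:30–14:00.
Callum ∩ Zara ∩ Dilnoza ∩ Isla: 11:40–12:35, 12:50–12:55.
Windows ≥ 15 min: 11:40–12:35.
Latest start in the last window 11:40–12:35 is 12:35 − 15 min = 12:20.

12:20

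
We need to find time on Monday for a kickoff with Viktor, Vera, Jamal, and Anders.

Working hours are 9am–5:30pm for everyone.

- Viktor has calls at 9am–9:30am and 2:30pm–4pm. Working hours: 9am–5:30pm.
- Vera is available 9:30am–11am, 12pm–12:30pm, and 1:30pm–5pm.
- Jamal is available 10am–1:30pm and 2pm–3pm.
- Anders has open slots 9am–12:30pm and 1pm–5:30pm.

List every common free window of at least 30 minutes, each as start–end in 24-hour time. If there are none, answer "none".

10:00–11:00, 12:00–12:30, 14:00–14:30

Viktor free within 09:00–17:30: 09:30–14:30, 16:00–17:30.
Viktor ∩ Vera: 09:30–11:00, 12:00–12:30, 13:30–14:30, 16:00–17:00.
Viktor ∩ Vera ∩ Jamal: 10:00–11:00, 12:00–12:30, 14:00–14:30.
Viktor ∩ Vera ∩ Jamal ∩ Anders: 10:00–11:00, 12:00–12:30, 14:00–14:30.
Windows ≥ 30 min: 10:00–11:00, 12:00–12:30, 14:00–14:30.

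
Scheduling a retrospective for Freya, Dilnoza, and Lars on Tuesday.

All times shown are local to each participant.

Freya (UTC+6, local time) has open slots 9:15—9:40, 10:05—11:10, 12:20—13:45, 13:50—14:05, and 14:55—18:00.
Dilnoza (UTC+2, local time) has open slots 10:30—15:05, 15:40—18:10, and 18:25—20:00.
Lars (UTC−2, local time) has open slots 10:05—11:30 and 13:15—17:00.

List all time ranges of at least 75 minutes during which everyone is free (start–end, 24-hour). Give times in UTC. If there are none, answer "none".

none

Freya → UTC: 03:15–03:40, 04:05–05:10, 06:20–07:45, 07:50–08:05, 08:55–12:00.
Dilnoza → UTC: 08:30–13:05, 13:40–16:10, 16:25–18:00.
Lars → UTC: 12:05–13:30, 15:15–19:00.
Freya ∩ Dilnoza: 08:55–12:00.
Freya ∩ Dilnoza ∩ Lars: (none).
Windows ≥ 75 min: (none).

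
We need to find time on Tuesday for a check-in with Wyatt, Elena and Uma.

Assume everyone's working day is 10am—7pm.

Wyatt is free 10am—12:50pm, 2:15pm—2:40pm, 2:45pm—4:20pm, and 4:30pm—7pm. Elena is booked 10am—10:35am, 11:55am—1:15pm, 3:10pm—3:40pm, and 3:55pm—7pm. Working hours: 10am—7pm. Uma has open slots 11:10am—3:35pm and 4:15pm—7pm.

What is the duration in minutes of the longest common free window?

Elena free within 10:00–19:00: 10:35–11:55, 13:15–15:10, 15:40–15:55.
Wyatt ∩ Elena: 10:35–11:55, 14:15–14:40, 14:45–15:10, 15:40–15:55.
Wyatt ∩ Elena ∩ Uma: 11:10–11:55, 14:15–14:40, 14:45–15:10.
Common window lengths: 45, 25, 25 min; longest is 45.

45 minutes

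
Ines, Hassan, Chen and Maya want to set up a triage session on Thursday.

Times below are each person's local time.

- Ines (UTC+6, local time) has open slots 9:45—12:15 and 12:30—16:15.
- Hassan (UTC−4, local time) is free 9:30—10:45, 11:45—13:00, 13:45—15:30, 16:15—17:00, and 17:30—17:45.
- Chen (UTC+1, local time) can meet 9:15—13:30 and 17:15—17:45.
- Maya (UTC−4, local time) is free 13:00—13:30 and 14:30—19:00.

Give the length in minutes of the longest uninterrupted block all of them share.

0 minutes

Ines → UTC: 03:45–06:15, 06:30–10:15.
Hassan → UTC: 13:30–14:45, 15:45–17:00, 17:45–19:30, 20:15–21:00, 21:30–21:45.
Chen → UTC: 08:15–12:30, 16:15–16:45.
Maya → UTC: 17:00–17:30, 18:30–23:00.
Ines ∩ Hassan: (none).
Ines ∩ Hassan ∩ Chen: (none).
Ines ∩ Hassan ∩ Chen ∩ Maya: (none).
No common window.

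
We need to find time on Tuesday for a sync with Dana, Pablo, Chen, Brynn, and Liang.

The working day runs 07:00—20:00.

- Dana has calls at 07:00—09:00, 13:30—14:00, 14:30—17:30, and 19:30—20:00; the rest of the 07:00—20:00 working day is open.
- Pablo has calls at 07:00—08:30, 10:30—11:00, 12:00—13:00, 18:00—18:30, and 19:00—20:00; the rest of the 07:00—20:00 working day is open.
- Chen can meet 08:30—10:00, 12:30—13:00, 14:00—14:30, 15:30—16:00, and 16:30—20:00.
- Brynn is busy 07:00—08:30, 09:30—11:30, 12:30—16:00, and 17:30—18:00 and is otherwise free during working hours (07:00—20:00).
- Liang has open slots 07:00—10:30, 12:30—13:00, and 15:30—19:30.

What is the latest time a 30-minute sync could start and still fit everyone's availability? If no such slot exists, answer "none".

Dana free within 07:00–20:00: 09:00–13:30, 14:00–14:30, 17:30–19:30.
Pablo free within 07:00–20:00: 08:30–10:30, 11:00–12:00, 13:00–18:00, 18:30–19:00.
Brynn free within 07:00–20:00: 08:30–09:30, 11:30–12:30, 16:00–17:30, 18:00–20:00.
Dana ∩ Pablo: 09:00–10:30, 11:00–12:00, 13:00–13:30, 14:00–14:30, 17:30–18:00, 18:30–19:00.
Dana ∩ Pablo ∩ Chen: 09:00–10:00, 14:00–14:30, 17:30–18:00, 18:30–19:00.
Dana ∩ Pablo ∩ Chen ∩ Brynn: 09:00–09:30, 18:30–19:00.
Dana ∩ Pablo ∩ Chen ∩ Brynn ∩ Liang: 09:00–09:30, 18:30–19:00.
Windows ≥ 30 min: 09:00–09:30, 18:30–19:00.
Latest start in the last window 18:30–19:00 is 19:00 − 30 min = 18:30.

18:30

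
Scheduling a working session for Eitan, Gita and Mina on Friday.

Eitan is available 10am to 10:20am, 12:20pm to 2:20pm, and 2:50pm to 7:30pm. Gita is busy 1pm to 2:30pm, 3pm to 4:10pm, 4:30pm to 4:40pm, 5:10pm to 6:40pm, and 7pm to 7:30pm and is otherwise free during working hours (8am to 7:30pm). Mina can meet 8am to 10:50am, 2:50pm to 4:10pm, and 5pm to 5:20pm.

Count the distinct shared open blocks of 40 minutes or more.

Gita free within 08:00–19:30: 08:00–13:00, 14:30–15:00, 16:10–16:30, 16:40–17:10, 18:40–19:00.
Eitan ∩ Gita: 10:00–10:20, 12:20–13:00, 14:50–15:00, 16:10–16:30, 16:40–17:10, 18:40–19:00.
Eitan ∩ Gita ∩ Mina: 10:00–10:20, 14:50–15:00, 17:00–17:10.
Windows ≥ 40 min: (none).
That's 0 windows.

0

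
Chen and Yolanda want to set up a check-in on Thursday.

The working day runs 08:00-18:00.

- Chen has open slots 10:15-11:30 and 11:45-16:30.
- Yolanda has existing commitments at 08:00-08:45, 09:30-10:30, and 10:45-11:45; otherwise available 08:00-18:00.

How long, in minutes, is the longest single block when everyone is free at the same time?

285 minutes

Yolanda free within 08:00–18:00: 08:45–09:30, 10:30–10:45, 11:45–18:00.
Chen ∩ Yolanda: 10:30–10:45, 11:45–16:30.
Common window lengths: 15, 285 min; longest is 285.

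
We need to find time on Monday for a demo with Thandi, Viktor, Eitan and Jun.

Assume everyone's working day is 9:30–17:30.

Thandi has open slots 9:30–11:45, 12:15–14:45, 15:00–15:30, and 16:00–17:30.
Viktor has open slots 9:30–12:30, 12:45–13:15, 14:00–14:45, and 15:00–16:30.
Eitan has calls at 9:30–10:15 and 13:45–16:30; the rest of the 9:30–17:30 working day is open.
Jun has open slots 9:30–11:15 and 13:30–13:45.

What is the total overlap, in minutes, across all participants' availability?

60 minutes

Eitan free within 09:30–17:30: 10:15–13:45, 16:30–17:30.
Thandi ∩ Viktor: 09:30–11:45, 12:15–12:30, 12:45–13:15, 14:00–14:45, 15:00–15:30, 16:00–16:30.
Thandi ∩ Viktor ∩ Eitan: 10:15–11:45, 12:15–12:30, 12:45–13:15.
Thandi ∩ Viktor ∩ Eitan ∩ Jun: 10:15–11:15.
Total common minutes: 60.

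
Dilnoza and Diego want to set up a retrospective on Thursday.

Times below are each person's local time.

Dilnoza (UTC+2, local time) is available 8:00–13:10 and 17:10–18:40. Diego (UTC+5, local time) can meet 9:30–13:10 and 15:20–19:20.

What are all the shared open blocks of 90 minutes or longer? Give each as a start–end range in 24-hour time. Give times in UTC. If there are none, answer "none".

Dilnoza → UTC: 06:00–11:10, 15:10–16:40.
Diego → UTC: 04:30–08:10, 10:20–14:20.
Dilnoza ∩ Diego: 06:00–08:10, 10:20–11:10.
Windows ≥ 90 min: 06:00–08:10.

06:00–08:10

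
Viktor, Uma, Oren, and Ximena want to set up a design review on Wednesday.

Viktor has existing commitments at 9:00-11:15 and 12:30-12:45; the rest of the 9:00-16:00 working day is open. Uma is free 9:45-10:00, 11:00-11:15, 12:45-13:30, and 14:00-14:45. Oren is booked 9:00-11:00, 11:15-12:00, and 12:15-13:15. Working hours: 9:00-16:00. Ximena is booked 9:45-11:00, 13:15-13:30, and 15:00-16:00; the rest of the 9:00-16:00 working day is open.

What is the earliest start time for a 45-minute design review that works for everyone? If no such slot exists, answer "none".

14:00

Viktor free within 09:00–16:00: 11:15–12:30, 12:45–16:00.
Oren free within 09:00–16:00: 11:00–11:15, 12:00–12:15, 13:15–16:00.
Ximena free within 09:00–16:00: 09:00–09:45, 11:00–13:15, 13:30–15:00.
Viktor ∩ Uma: 12:45–13:30, 14:00–14:45.
Viktor ∩ Uma ∩ Oren: 13:15–13:30, 14:00–14:45.
Viktor ∩ Uma ∩ Oren ∩ Ximena: 14:00–14:45.
Windows ≥ 45 min: 14:00–14:45.
Earliest such window starts at 14:00.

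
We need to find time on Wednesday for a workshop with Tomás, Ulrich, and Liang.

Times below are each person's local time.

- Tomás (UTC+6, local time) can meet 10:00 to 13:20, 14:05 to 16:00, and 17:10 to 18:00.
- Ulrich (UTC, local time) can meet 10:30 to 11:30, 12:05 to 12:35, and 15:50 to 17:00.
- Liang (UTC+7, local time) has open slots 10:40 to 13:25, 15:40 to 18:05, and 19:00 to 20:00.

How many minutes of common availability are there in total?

Tomás → UTC: 04:00–07:20, 08:05–10:00, 11:10–12:00.
Ulrich → UTC: 10:30–11:30, 12:05–12:35, 15:50–17:00.
Liang → UTC: 03:40–06:25, 08:40–11:05, 12:00–13:00.
Tomás ∩ Ulrich: 11:10–11:30.
Tomás ∩ Ulrich ∩ Liang: (none).
Total common minutes: 0.

0 minutes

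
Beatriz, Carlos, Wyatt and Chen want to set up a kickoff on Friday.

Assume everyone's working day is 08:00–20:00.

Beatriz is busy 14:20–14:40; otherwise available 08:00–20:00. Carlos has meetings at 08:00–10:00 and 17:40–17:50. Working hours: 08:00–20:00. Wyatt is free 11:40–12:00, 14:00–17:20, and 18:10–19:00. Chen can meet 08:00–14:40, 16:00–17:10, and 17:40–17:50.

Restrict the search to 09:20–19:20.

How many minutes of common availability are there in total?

Beatriz free within 08:00–20:00: 08:00–14:20, 14:40–20:00.
Carlos free within 08:00–20:00: 10:00–17:40, 17:50–20:00.
Beatriz ∩ Carlos: 10:00–14:20, 14:40–17:40, 17:50–20:00.
Beatriz ∩ Carlos ∩ Wyatt: 11:40–12:00, 14:00–14:20, 14:40–17:20, 18:10–19:00.
Beatriz ∩ Carlos ∩ Wyatt ∩ Chen: 11:40–12:00, 14:00–14:20, 16:00–17:10.
Restricted to 09:20–19:20: 11:40–12:00, 14:00–14:20, 16:00–17:10.
Total common minutes: 20 + 20 + 70 = 110.

110 minutes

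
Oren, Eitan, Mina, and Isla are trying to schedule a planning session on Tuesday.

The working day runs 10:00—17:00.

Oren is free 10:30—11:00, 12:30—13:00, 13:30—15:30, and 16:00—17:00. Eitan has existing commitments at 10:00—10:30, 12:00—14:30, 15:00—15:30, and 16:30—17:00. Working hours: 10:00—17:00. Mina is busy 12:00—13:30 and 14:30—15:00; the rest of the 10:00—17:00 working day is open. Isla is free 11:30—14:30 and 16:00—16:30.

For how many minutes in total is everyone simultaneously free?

Eitan free within 10:00–17:00: 10:30–12:00, 14:30–15:00, 15:30–16:30.
Mina free within 10:00–17:00: 10:00–12:00, 13:30–14:30, 15:00–17:00.
Oren ∩ Eitan: 10:30–11:00, 14:30–15:00, 16:00–16:30.
Oren ∩ Eitan ∩ Mina: 10:30–11:00, 16:00–16:30.
Oren ∩ Eitan ∩ Mina ∩ Isla: 16:00–16:30.
Total common minutes: 30.

30 minutes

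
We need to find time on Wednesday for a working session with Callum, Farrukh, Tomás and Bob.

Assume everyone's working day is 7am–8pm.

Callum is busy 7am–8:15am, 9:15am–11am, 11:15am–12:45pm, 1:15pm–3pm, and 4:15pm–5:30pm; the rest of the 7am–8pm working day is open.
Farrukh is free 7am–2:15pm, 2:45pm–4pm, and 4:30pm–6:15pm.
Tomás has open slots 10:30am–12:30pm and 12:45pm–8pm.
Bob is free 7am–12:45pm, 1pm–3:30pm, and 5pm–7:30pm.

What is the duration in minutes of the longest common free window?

45 minutes

Callum free within 07:00–20:00: 08:15–09:15, 11:00–11:15, 12:45–13:15, 15:00–16:15, 17:30–20:00.
Callum ∩ Farrukh: 08:15–09:15, 11:00–11:15, 12:45–13:15, 15:00–16:00, 17:30–18:15.
Callum ∩ Farrukh ∩ Tomás: 11:00–11:15, 12:45–13:15, 15:00–16:00, 17:30–18:15.
Callum ∩ Farrukh ∩ Tomás ∩ Bob: 11:00–11:15, 13:00–13:15, 15:00–15:30, 17:30–18:15.
Common window lengths: 15, 15, 30, 45 min; longest is 45.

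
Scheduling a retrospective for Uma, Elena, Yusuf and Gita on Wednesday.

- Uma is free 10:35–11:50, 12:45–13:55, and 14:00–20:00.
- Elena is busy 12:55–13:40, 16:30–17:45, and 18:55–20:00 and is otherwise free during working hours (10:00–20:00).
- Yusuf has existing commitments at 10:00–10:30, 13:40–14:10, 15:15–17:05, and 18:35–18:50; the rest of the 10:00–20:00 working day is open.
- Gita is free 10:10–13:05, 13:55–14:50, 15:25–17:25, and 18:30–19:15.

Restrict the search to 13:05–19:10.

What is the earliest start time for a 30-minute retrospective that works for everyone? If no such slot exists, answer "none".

14:10

Elena free within 10:00–20:00: 10:00–12:55, 13:40–16:30, 17:45–18:55.
Yusuf free within 10:00–20:00: 10:30–13:40, 14:10–15:15, 17:05–18:35, 18:50–20:00.
Uma ∩ Elena: 10:35–11:50, 12:45–12:55, 13:40–13:55, 14:00–16:30, 17:45–18:55.
Uma ∩ Elena ∩ Yusuf: 10:35–11:50, 12:45–12:55, 14:10–15:15, 17:45–18:35, 18:50–18:55.
Uma ∩ Elena ∩ Yusuf ∩ Gita: 10:35–11:50, 12:45–12:55, 14:10–14:50, 18:30–18:35, 18:50–18:55.
Restricted to 13:05–19:10: 14:10–14:50, 18:30–18:35, 18:50–18:55.
Windows ≥ 30 min: 14:10–14:50.
Earliest such window starts at 14:10.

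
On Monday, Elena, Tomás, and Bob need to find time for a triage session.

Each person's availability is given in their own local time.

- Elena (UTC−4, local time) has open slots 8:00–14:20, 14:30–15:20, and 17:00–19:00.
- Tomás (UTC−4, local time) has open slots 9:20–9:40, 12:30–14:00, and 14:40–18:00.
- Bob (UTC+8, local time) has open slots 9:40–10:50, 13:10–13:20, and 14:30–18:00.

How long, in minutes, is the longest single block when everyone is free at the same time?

Elena → UTC: 12:00–18:20, 18:30–19:20, 21:00–23:00.
Tomás → UTC: 13:20–13:40, 16:30–18:00, 18:40–22:00.
Bob → UTC: 01:40–02:50, 05:10–05:20, 06:30–10:00.
Elena ∩ Tomás: 13:20–13:40, 16:30–18:00, 18:40–19:20, 21:00–22:00.
Elena ∩ Tomás ∩ Bob: (none).
No common window.

0 minutes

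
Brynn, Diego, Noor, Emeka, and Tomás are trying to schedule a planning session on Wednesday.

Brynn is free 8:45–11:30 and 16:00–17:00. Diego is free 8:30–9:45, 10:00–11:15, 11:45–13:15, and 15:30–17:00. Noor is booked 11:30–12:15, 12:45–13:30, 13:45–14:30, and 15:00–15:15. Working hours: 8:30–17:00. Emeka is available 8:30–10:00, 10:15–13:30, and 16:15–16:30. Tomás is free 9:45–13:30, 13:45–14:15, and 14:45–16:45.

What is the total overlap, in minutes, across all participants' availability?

Noor free within 08:30–17:00: 08:30–11:30, 12:15–12:45, 13:30–13:45, 14:30–15:00, 15:15–17:00.
Brynn ∩ Diego: 08:45–09:45, 10:00–11:15, 16:00–17:00.
Brynn ∩ Diego ∩ Noor: 08:45–09:45, 10:00–11:15, 16:00–17:00.
Brynn ∩ Diego ∩ Noor ∩ Emeka: 08:45–09:45, 10:15–11:15, 16:15–16:30.
Brynn ∩ Diego ∩ Noor ∩ Emeka ∩ Tomás: 10:15–11:15, 16:15–16:30.
Total common minutes: 60 + 15 = 75.

75 minutes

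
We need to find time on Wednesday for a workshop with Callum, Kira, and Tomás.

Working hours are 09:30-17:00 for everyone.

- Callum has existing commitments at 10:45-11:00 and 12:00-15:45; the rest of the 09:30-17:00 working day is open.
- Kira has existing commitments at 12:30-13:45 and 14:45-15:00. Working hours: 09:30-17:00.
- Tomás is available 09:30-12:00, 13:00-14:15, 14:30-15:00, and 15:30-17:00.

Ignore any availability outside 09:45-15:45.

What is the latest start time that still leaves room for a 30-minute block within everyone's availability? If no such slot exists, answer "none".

11:30

Callum free within 09:30–17:00: 09:30–10:45, 11:00–12:00, 15:45–17:00.
Kira free within 09:30–17:00: 09:30–12:30, 13:45–14:45, 15:00–17:00.
Callum ∩ Kira: 09:30–10:45, 11:00–12:00, 15:45–17:00.
Callum ∩ Kira ∩ Tomás: 09:30–10:45, 11:00–12:00, 15:45–17:00.
Restricted to 09:45–15:45: 09:45–10:45, 11:00–12:00.
Windows ≥ 30 min: 09:45–10:45, 11:00–12:00.
Latest start in the last window 11:00–12:00 is 12:00 − 30 min = 11:30.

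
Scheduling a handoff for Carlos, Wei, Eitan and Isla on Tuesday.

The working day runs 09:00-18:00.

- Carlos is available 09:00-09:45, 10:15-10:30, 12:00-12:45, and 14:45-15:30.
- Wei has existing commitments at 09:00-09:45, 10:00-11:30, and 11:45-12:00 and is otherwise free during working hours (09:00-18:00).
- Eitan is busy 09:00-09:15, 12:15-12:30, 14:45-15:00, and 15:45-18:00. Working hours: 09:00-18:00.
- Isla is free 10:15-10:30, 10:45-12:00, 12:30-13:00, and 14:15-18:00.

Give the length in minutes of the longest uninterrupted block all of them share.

Wei free within 09:00–18:00: 09:45–10:00, 11:30–11:45, 12:00–18:00.
Eitan free within 09:00–18:00: 09:15–12:15, 12:30–14:45, 15:00–15:45.
Carlos ∩ Wei: 12:00–12:45, 14:45–15:30.
Carlos ∩ Wei ∩ Eitan: 12:00–12:15, 12:30–12:45, 15:00–15:30.
Carlos ∩ Wei ∩ Eitan ∩ Isla: 12:30–12:45, 15:00–15:30.
Common window lengths: 15, 30 min; longest is 30.

30 minutes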